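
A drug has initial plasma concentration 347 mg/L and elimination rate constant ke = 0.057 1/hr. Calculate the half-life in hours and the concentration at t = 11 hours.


t_half = ln(2) / ke = 0.693147 / 0.057 = 12.16 hr
C(t) = C0 * exp(-ke*t) = 347 * exp(-0.057*11)
C(11) = 185.4 mg/L


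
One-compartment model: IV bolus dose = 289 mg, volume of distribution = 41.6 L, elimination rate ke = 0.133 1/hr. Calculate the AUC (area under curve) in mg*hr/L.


C0 = Dose/Vd = 289/41.6 = 6.94712 mg/L
AUC = C0/ke = 6.94712/0.133
AUC = 52.23 mg*hr/L


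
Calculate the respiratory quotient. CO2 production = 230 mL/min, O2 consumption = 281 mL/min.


RQ = VCO2 / VO2
RQ = 230 / 281
RQ = 0.8185


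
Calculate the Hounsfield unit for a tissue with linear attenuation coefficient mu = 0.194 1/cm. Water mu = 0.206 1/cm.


HU = ((mu_tissue - mu_water) / mu_water) * 1000
HU = ((0.194 - 0.206) / 0.206) * 1000
HU = -58.25


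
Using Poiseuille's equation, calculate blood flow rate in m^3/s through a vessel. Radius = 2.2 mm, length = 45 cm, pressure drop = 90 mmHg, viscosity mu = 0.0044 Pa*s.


Q = pi*r^4*dP / (8*mu*L)
r = 0.0022 m, L = 0.45 m
dP = 90 mmHg = 11998.98 Pa
Q = 5.5748e-05 m^3/s


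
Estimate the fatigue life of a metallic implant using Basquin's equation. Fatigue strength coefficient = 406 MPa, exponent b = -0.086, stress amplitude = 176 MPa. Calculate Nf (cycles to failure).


sigma_a = sigma_f' * (2Nf)^b
2Nf = (sigma_a/sigma_f')^(1/b)
2Nf = (176/406)^(1/-0.086)
2Nf = 16637.407
Nf = 8319


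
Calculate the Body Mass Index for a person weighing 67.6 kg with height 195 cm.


BMI = weight / height^2
height = 195 cm = 1.95 m
BMI = 67.6 / 1.95^2
BMI = 17.78 kg/m^2


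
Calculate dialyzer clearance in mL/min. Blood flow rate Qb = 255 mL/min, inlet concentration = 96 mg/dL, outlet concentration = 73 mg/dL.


K = Qb * (Cb_in - Cb_out) / Cb_in
K = 255 * (96 - 73) / 96
K = 61.09 mL/min


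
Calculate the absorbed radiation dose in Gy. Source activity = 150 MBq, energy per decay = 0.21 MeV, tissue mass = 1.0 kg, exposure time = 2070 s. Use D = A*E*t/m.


A = 150 MBq = 1.5000e+08 Bq
E = 0.21 MeV = 3.3642e-14 J
D = A*E*t/m = 1.5000e+08*3.3642e-14*2070/1.0
D = 0.01045 Gy


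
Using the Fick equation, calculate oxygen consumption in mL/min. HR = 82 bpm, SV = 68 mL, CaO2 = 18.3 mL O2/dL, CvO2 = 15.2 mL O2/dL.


CO = HR*SV = 82*68/1000 = 5.576 L/min
a-v O2 diff = 18.3 - 15.2 = 3.1 mL/dL
VO2 = CO * (CaO2-CvO2) * 10 dL/L
VO2 = 5.576 * 3.1 * 10
VO2 = 172.9 mL/min


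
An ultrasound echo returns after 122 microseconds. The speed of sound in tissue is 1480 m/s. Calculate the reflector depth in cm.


depth = c * t / 2
t = 122 us = 1.2200e-04 s
depth = 1480 * 1.2200e-04 / 2
depth = 0.09028 m = 9.028 cm


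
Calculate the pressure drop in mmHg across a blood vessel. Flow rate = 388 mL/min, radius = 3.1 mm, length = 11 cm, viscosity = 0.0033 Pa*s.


dP = 8*mu*L*Q / (pi*r^4)
Q = 388 mL/min = 6.46667e-06 m^3/s
dP = 64.7263 Pa = 64.7263 / 133.322 mmHg = 0.4855 mmHg


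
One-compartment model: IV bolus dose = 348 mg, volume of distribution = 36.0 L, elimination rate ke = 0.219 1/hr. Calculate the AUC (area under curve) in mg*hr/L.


C0 = Dose/Vd = 348/36.0 = 9.66667 mg/L
AUC = C0/ke = 9.66667/0.219
AUC = 44.14 mg*hr/L


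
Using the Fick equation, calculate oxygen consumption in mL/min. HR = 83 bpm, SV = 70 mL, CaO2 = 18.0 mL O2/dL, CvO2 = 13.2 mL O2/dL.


CO = HR*SV = 83*70/1000 = 5.81 L/min
a-v O2 diff = 18.0 - 13.2 = 4.8 mL/dL
VO2 = CO * (CaO2-CvO2) * 10 dL/L
VO2 = 5.81 * 4.8 * 10
VO2 = 278.9 mL/min


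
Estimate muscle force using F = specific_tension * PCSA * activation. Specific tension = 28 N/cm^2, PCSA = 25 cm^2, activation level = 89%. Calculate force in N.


F = sigma * PCSA * activation
F = 28 * 25 * 0.89
F = 623 N


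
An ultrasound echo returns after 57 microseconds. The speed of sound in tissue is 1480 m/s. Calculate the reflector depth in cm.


depth = c * t / 2
t = 57 us = 5.7000e-05 s
depth = 1480 * 5.7000e-05 / 2
depth = 0.04218 m = 4.218 cm


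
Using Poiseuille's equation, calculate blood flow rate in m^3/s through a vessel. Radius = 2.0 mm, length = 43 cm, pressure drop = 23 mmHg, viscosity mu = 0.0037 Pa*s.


Q = pi*r^4*dP / (8*mu*L)
r = 0.002 m, L = 0.43 m
dP = 23 mmHg = 3066.406 Pa
Q = 1.2110e-05 m^3/s


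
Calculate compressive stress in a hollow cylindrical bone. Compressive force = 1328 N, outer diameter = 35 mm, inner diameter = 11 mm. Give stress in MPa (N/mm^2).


A = pi*(r_o^2 - r_i^2)
r_o = 17.5 mm, r_i = 5.5 mm
A = 867.08 mm^2
sigma = F/A = 1328 / 867.08
sigma = 1.532 MPa


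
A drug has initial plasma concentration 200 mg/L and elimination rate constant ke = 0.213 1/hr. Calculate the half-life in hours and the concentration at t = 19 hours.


t_half = ln(2) / ke = 0.693147 / 0.213 = 3.254 hr
C(t) = C0 * exp(-ke*t) = 200 * exp(-0.213*19)
C(19) = 3.495 mg/L


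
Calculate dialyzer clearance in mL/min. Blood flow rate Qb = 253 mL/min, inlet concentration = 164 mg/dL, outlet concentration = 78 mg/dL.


K = Qb * (Cb_in - Cb_out) / Cb_in
K = 253 * (164 - 78) / 164
K = 132.7 mL/min


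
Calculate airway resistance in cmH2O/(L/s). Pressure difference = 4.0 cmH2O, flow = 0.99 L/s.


R = dP / flow
R = 4.0 / 0.99
R = 4.04 cmH2O/(L/s)


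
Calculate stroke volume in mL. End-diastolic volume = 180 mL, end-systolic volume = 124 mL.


SV = EDV - ESV
SV = 180 - 124
SV = 56 mL


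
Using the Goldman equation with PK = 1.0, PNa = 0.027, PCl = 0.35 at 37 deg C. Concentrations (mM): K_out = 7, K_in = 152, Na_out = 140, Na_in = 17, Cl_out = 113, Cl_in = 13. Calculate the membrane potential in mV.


Vm = (RT/F)*ln((PK*Ko + PNa*Nao + PCl*Cli)/(PK*Ki + PNa*Nai + PCl*Clo))
Numer = 15.33, Denom = 192.009
Vm = -67.55 mV


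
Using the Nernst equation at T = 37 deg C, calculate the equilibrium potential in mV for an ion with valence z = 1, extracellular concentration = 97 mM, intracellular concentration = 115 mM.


E = (RT/(zF)) * ln(C_out/C_in)
T = 37 + 273.15 = 310.15 K
E = (8.314 * 310.15 / (1 * 96485)) * ln(97/115)
E = -4.549 mV


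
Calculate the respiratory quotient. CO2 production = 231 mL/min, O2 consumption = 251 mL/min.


RQ = VCO2 / VO2
RQ = 231 / 251
RQ = 0.9203


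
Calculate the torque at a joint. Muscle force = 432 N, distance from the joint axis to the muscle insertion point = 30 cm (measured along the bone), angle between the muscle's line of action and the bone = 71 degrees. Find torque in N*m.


Torque = F * d * sin(theta)   (moment arm = d*sin(theta))
d = 30 cm = 0.3 m
Torque = 432 * 0.3 * sin(71)
Torque = 122.5 N*m


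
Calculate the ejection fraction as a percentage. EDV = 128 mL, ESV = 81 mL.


SV = EDV - ESV = 128 - 81 = 47 mL
EF = SV/EDV * 100 = 47/128 * 100
EF = 36.72%


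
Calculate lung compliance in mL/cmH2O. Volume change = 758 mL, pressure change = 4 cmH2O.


C = dV / dP
C = 758 / 4
C = 189.5 mL/cmH2O


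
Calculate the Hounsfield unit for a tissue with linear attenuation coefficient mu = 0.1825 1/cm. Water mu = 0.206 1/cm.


HU = ((mu_tissue - mu_water) / mu_water) * 1000
HU = ((0.1825 - 0.206) / 0.206) * 1000
HU = -114.1


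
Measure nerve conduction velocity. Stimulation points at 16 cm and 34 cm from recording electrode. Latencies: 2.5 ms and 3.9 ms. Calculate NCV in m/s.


Distance = (34 - 16) / 100 = 0.18 m
dt = (3.9 - 2.5) / 1000 = 0.0014 s
NCV = dist / dt = 128.6 m/s


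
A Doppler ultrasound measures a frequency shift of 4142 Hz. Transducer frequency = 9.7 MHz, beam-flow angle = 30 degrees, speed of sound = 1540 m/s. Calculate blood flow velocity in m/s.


v = fd * c / (2 * f0 * cos(theta))
v = 4142 * 1540 / (2 * 9.7000e+06 * cos(30))
v = 0.3797 m/s


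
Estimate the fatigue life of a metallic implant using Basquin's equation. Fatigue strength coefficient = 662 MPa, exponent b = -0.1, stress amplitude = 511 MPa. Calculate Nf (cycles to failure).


sigma_a = sigma_f' * (2Nf)^b
2Nf = (sigma_a/sigma_f')^(1/b)
2Nf = (511/662)^(1/-0.1)
2Nf = 13.315911
Nf = 6.658


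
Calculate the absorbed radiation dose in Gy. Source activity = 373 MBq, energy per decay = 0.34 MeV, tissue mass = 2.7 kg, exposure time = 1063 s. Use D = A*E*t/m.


A = 373 MBq = 3.7300e+08 Bq
E = 0.34 MeV = 5.4468e-14 J
D = A*E*t/m = 3.7300e+08*5.4468e-14*1063/2.7
D = 0.007999 Gy


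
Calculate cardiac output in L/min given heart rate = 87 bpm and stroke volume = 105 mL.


CO = HR * SV
CO = 87 * 105 / 1000
CO = 9.135 L/min


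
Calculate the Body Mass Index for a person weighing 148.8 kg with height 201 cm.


BMI = weight / height^2
height = 201 cm = 2.01 m
BMI = 148.8 / 2.01^2
BMI = 36.83 kg/m^2


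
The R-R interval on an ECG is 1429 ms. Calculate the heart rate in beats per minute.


HR = 60 / RR_interval(s)
RR = 1429 ms = 1.429 s
HR = 60 / 1.429 = 41.99 bpm


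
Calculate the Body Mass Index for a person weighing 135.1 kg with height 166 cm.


BMI = weight / height^2
height = 166 cm = 1.66 m
BMI = 135.1 / 1.66^2
BMI = 49.03 kg/m^2


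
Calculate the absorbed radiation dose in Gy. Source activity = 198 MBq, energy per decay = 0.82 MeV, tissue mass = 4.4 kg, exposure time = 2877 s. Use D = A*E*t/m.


A = 198 MBq = 1.9800e+08 Bq
E = 0.82 MeV = 1.31364e-13 J
D = A*E*t/m = 1.9800e+08*1.31364e-13*2877/4.4
D = 0.01701 Gy


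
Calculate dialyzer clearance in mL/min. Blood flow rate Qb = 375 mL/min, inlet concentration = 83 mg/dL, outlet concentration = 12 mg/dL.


K = Qb * (Cb_in - Cb_out) / Cb_in
K = 375 * (83 - 12) / 83
K = 320.8 mL/min


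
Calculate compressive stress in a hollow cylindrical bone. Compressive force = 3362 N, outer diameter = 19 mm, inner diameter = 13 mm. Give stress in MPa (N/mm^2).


A = pi*(r_o^2 - r_i^2)
r_o = 9.5 mm, r_i = 6.5 mm
A = 150.796 mm^2
sigma = F/A = 3362 / 150.796
sigma = 22.3 MPa


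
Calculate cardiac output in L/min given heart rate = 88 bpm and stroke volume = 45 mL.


CO = HR * SV
CO = 88 * 45 / 1000
CO = 3.96 L/min


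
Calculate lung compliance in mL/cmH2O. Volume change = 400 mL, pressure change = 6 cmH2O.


C = dV / dP
C = 400 / 6
C = 66.67 mL/cmH2O


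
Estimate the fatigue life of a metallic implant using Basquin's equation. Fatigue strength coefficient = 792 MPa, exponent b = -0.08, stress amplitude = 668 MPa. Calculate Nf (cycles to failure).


sigma_a = sigma_f' * (2Nf)^b
2Nf = (sigma_a/sigma_f')^(1/b)
2Nf = (668/792)^(1/-0.08)
2Nf = 8.4015417
Nf = 4.201


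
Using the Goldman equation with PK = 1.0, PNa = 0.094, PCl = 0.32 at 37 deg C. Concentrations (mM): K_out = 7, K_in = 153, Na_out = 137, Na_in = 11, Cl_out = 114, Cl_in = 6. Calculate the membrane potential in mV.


Vm = (RT/F)*ln((PK*Ko + PNa*Nao + PCl*Cli)/(PK*Ki + PNa*Nai + PCl*Clo))
Numer = 21.798, Denom = 190.514
Vm = -57.94 mV


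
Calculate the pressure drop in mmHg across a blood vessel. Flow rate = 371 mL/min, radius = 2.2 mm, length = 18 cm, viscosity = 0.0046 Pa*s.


dP = 8*mu*L*Q / (pi*r^4)
Q = 371 mL/min = 6.18333e-06 m^3/s
dP = 556.547 Pa = 556.547 / 133.322 mmHg = 4.174 mmHg


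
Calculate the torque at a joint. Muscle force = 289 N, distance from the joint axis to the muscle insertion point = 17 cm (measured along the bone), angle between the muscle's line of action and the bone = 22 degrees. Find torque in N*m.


Torque = F * d * sin(theta)   (moment arm = d*sin(theta))
d = 17 cm = 0.17 m
Torque = 289 * 0.17 * sin(22)
Torque = 18.4 N*m


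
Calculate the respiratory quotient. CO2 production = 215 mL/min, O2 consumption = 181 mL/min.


RQ = VCO2 / VO2
RQ = 215 / 181
RQ = 1.188


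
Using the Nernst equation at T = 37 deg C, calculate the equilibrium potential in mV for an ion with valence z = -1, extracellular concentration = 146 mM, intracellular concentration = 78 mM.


E = (RT/(zF)) * ln(C_out/C_in)
T = 37 + 273.15 = 310.15 K
E = (8.314 * 310.15 / (-1 * 96485)) * ln(146/78)
E = -16.75 mV


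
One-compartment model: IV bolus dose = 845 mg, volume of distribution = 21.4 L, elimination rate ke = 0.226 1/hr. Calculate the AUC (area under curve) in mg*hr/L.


C0 = Dose/Vd = 845/21.4 = 39.486 mg/L
AUC = C0/ke = 39.486/0.226
AUC = 174.7 mg*hr/L


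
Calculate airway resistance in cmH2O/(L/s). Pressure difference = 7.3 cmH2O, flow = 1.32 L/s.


R = dP / flow
R = 7.3 / 1.32
R = 5.53 cmH2O/(L/s)


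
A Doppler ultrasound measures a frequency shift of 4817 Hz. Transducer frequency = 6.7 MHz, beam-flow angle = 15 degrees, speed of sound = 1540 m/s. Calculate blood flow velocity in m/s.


v = fd * c / (2 * f0 * cos(theta))
v = 4817 * 1540 / (2 * 6.7000e+06 * cos(15))
v = 0.5731 m/s


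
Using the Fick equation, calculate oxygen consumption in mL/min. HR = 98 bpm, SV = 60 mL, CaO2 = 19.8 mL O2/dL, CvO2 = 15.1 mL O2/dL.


CO = HR*SV = 98*60/1000 = 5.88 L/min
a-v O2 diff = 19.8 - 15.1 = 4.7 mL/dL
VO2 = CO * (CaO2-CvO2) * 10 dL/L
VO2 = 5.88 * 4.7 * 10
VO2 = 276.4 mL/min


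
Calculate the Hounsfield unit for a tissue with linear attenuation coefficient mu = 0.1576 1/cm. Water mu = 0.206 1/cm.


HU = ((mu_tissue - mu_water) / mu_water) * 1000
HU = ((0.1576 - 0.206) / 0.206) * 1000
HU = -235


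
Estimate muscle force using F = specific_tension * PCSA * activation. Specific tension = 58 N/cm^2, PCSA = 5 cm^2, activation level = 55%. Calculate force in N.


F = sigma * PCSA * activation
F = 58 * 5 * 0.55
F = 159.5 N


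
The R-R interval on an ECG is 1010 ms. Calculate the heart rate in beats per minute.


HR = 60 / RR_interval(s)
RR = 1010 ms = 1.01 s
HR = 60 / 1.01 = 59.41 bpm


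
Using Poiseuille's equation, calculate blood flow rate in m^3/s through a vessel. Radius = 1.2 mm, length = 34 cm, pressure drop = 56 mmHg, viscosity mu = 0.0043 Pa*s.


Q = pi*r^4*dP / (8*mu*L)
r = 0.0012 m, L = 0.34 m
dP = 56 mmHg = 7466.032 Pa
Q = 4.1584e-06 m^3/s


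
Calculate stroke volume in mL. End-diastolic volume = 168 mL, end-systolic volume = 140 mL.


SV = EDV - ESV
SV = 168 - 140
SV = 28 mL


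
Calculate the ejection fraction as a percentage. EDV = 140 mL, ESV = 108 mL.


SV = EDV - ESV = 140 - 108 = 32 mL
EF = SV/EDV * 100 = 32/140 * 100
EF = 22.86%


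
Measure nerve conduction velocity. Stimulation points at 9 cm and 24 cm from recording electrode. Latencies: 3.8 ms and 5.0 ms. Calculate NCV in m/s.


Distance = (24 - 9) / 100 = 0.15 m
dt = (5.0 - 3.8) / 1000 = 0.0012 s
NCV = dist / dt = 125 m/s


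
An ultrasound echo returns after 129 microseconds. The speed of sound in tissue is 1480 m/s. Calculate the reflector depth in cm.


depth = c * t / 2
t = 129 us = 1.2900e-04 s
depth = 1480 * 1.2900e-04 / 2
depth = 0.09546 m = 9.546 cm


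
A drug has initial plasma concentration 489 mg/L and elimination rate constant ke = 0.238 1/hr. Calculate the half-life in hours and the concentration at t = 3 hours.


t_half = ln(2) / ke = 0.693147 / 0.238 = 2.912 hr
C(t) = C0 * exp(-ke*t) = 489 * exp(-0.238*3)
C(3) = 239.5 mg/L


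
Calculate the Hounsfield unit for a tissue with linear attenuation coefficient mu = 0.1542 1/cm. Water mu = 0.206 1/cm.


HU = ((mu_tissue - mu_water) / mu_water) * 1000
HU = ((0.1542 - 0.206) / 0.206) * 1000
HU = -251.5


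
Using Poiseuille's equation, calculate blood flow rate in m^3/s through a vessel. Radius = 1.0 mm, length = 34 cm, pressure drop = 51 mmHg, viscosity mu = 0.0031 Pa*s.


Q = pi*r^4*dP / (8*mu*L)
r = 0.001 m, L = 0.34 m
dP = 51 mmHg = 6799.422 Pa
Q = 2.5333e-06 m^3/s


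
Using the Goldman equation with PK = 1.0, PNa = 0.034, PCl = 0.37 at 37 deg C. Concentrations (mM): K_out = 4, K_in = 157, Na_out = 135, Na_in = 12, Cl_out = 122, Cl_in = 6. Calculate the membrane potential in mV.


Vm = (RT/F)*ln((PK*Ko + PNa*Nao + PCl*Cli)/(PK*Ki + PNa*Nai + PCl*Clo))
Numer = 10.81, Denom = 202.548
Vm = -78.32 mV


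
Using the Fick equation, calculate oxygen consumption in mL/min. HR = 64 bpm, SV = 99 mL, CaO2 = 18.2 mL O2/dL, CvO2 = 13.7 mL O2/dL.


CO = HR*SV = 64*99/1000 = 6.336 L/min
a-v O2 diff = 18.2 - 13.7 = 4.5 mL/dL
VO2 = CO * (CaO2-CvO2) * 10 dL/L
VO2 = 6.336 * 4.5 * 10
VO2 = 285.1 mL/min


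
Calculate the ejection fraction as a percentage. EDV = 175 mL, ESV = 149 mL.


SV = EDV - ESV = 175 - 149 = 26 mL
EF = SV/EDV * 100 = 26/175 * 100
EF = 14.86%


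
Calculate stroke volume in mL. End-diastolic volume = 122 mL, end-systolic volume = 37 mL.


SV = EDV - ESV
SV = 122 - 37
SV = 85 mL


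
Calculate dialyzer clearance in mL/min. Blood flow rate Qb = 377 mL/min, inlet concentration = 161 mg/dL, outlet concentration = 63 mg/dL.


K = Qb * (Cb_in - Cb_out) / Cb_in
K = 377 * (161 - 63) / 161
K = 229.5 mL/min


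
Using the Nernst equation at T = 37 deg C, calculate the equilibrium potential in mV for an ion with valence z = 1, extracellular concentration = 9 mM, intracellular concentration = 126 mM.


E = (RT/(zF)) * ln(C_out/C_in)
T = 37 + 273.15 = 310.15 K
E = (8.314 * 310.15 / (1 * 96485)) * ln(9/126)
E = -70.53 mV


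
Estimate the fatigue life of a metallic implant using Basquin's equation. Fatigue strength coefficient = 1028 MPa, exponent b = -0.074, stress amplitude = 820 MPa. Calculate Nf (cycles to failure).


sigma_a = sigma_f' * (2Nf)^b
2Nf = (sigma_a/sigma_f')^(1/b)
2Nf = (820/1028)^(1/-0.074)
2Nf = 21.220069
Nf = 10.61


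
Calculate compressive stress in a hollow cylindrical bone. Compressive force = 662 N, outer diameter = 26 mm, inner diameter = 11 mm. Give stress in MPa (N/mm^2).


A = pi*(r_o^2 - r_i^2)
r_o = 13 mm, r_i = 5.5 mm
A = 435.896 mm^2
sigma = F/A = 662 / 435.896
sigma = 1.519 MPa


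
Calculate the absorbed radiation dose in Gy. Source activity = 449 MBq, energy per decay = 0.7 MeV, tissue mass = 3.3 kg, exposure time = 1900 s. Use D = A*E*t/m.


A = 449 MBq = 4.4900e+08 Bq
E = 0.7 MeV = 1.1214e-13 J
D = A*E*t/m = 4.4900e+08*1.1214e-13*1900/3.3
D = 0.02899 Gy


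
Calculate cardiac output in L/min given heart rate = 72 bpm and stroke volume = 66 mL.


CO = HR * SV
CO = 72 * 66 / 1000
CO = 4.752 L/min


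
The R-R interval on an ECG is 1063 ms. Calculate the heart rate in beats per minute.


HR = 60 / RR_interval(s)
RR = 1063 ms = 1.063 s
HR = 60 / 1.063 = 56.44 bpm


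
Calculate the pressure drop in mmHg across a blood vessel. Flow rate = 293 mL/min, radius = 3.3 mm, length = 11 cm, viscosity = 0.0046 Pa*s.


dP = 8*mu*L*Q / (pi*r^4)
Q = 293 mL/min = 4.88333e-06 m^3/s
dP = 53.058 Pa = 53.058 / 133.322 mmHg = 0.398 mmHg


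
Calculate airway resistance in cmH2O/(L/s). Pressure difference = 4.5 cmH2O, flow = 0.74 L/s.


R = dP / flow
R = 4.5 / 0.74
R = 6.081 cmH2O/(L/s)


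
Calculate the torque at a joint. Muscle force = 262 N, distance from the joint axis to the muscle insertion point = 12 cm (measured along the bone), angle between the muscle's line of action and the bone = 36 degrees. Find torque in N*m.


Torque = F * d * sin(theta)   (moment arm = d*sin(theta))
d = 12 cm = 0.12 m
Torque = 262 * 0.12 * sin(36)
Torque = 18.48 N*m


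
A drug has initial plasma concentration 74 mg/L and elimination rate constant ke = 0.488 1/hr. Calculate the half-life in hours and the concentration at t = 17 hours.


t_half = ln(2) / ke = 0.693147 / 0.488 = 1.42 hr
C(t) = C0 * exp(-ke*t) = 74 * exp(-0.488*17)
C(17) = 0.01846 mg/L


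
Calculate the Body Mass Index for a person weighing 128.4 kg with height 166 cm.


BMI = weight / height^2
height = 166 cm = 1.66 m
BMI = 128.4 / 1.66^2
BMI = 46.6 kg/m^2


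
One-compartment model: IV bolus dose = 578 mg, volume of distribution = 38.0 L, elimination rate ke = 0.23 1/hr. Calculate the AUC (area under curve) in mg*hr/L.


C0 = Dose/Vd = 578/38.0 = 15.2105 mg/L
AUC = C0/ke = 15.2105/0.23
AUC = 66.13 mg*hr/L


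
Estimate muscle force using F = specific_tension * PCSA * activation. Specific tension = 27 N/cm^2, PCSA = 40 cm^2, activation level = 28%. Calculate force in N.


F = sigma * PCSA * activation
F = 27 * 40 * 0.28
F = 302.4 N


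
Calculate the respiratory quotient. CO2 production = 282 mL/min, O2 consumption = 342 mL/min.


RQ = VCO2 / VO2
RQ = 282 / 342
RQ = 0.8246


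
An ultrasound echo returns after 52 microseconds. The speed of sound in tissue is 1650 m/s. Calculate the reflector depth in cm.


depth = c * t / 2
t = 52 us = 5.2000e-05 s
depth = 1650 * 5.2000e-05 / 2
depth = 0.0429 m = 4.29 cm


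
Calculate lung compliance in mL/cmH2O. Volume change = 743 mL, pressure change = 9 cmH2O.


C = dV / dP
C = 743 / 9
C = 82.56 mL/cmH2O


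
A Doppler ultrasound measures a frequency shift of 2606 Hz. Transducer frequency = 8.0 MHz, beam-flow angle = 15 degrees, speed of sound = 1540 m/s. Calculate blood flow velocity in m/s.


v = fd * c / (2 * f0 * cos(theta))
v = 2606 * 1540 / (2 * 8.0000e+06 * cos(15))
v = 0.2597 m/s


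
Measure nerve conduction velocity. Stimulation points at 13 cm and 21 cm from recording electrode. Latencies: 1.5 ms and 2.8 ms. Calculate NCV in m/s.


Distance = (21 - 13) / 100 = 0.08 m
dt = (2.8 - 1.5) / 1000 = 0.0013 s
NCV = dist / dt = 61.54 m/s


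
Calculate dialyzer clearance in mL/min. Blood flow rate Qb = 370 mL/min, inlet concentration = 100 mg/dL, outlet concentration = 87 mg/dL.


K = Qb * (Cb_in - Cb_out) / Cb_in
K = 370 * (100 - 87) / 100
K = 48.1 mL/min


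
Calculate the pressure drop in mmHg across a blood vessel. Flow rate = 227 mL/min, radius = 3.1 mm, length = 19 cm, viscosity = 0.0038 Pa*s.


dP = 8*mu*L*Q / (pi*r^4)
Q = 227 mL/min = 3.78333e-06 m^3/s
dP = 75.319 Pa = 75.319 / 133.322 mmHg = 0.5649 mmHg


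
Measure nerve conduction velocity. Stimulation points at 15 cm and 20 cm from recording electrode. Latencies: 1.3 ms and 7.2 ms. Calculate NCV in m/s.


Distance = (20 - 15) / 100 = 0.05 m
dt = (7.2 - 1.3) / 1000 = 0.0059 s
NCV = dist / dt = 8.475 m/s


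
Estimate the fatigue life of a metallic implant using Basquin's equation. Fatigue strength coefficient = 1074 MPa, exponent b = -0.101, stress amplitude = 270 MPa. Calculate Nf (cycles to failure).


sigma_a = sigma_f' * (2Nf)^b
2Nf = (sigma_a/sigma_f')^(1/b)
2Nf = (270/1074)^(1/-0.101)
2Nf = 865037.28
Nf = 4.325e+05


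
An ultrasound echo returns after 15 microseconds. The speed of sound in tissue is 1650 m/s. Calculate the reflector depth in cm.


depth = c * t / 2
t = 15 us = 1.5000e-05 s
depth = 1650 * 1.5000e-05 / 2
depth = 0.012375 m = 1.2375 cm


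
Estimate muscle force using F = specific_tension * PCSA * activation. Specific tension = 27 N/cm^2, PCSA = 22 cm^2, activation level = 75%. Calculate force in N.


F = sigma * PCSA * activation
F = 27 * 22 * 0.75
F = 445.5 N


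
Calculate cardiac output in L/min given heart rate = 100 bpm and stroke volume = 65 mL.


CO = HR * SV
CO = 100 * 65 / 1000
CO = 6.5 L/min


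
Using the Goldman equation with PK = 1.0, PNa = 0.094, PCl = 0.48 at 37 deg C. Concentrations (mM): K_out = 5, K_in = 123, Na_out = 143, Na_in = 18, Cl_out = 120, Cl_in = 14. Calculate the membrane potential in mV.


Vm = (RT/F)*ln((PK*Ko + PNa*Nao + PCl*Cli)/(PK*Ki + PNa*Nai + PCl*Clo))
Numer = 25.162, Denom = 182.292
Vm = -52.92 mV


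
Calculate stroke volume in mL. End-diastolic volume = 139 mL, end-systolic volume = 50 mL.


SV = EDV - ESV
SV = 139 - 50
SV = 89 mL


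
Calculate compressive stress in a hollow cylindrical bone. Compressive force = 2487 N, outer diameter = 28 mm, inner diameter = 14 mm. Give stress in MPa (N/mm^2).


A = pi*(r_o^2 - r_i^2)
r_o = 14 mm, r_i = 7 mm
A = 461.814 mm^2
sigma = F/A = 2487 / 461.814
sigma = 5.385 MPa


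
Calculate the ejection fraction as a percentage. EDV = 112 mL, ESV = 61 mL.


SV = EDV - ESV = 112 - 61 = 51 mL
EF = SV/EDV * 100 = 51/112 * 100
EF = 45.54%


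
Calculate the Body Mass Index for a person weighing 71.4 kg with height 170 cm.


BMI = weight / height^2
height = 170 cm = 1.7 m
BMI = 71.4 / 1.7^2
BMI = 24.71 kg/m^2


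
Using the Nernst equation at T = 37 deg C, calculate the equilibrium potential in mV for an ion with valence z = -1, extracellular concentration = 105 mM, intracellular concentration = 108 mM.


E = (RT/(zF)) * ln(C_out/C_in)
T = 37 + 273.15 = 310.15 K
E = (8.314 * 310.15 / (-1 * 96485)) * ln(105/108)
E = 0.7529 mV


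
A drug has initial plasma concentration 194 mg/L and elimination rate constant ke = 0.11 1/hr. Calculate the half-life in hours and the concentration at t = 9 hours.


t_half = ln(2) / ke = 0.693147 / 0.11 = 6.301 hr
C(t) = C0 * exp(-ke*t) = 194 * exp(-0.11*9)
C(9) = 72.09 mg/L


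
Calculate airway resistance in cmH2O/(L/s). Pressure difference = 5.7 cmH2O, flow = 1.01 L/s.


R = dP / flow
R = 5.7 / 1.01
R = 5.644 cmH2O/(L/s)


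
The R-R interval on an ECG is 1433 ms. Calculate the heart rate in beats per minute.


HR = 60 / RR_interval(s)
RR = 1433 ms = 1.433 s
HR = 60 / 1.433 = 41.87 bpm


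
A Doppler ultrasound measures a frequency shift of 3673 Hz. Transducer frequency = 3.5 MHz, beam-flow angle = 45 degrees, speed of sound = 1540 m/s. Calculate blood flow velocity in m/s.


v = fd * c / (2 * f0 * cos(theta))
v = 3673 * 1540 / (2 * 3.5000e+06 * cos(45))
v = 1.143 m/s


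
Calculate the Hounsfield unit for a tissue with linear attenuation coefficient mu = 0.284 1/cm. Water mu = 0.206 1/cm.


HU = ((mu_tissue - mu_water) / mu_water) * 1000
HU = ((0.284 - 0.206) / 0.206) * 1000
HU = 378.6


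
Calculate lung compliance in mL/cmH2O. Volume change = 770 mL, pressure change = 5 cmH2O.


C = dV / dP
C = 770 / 5
C = 154 mL/cmH2O


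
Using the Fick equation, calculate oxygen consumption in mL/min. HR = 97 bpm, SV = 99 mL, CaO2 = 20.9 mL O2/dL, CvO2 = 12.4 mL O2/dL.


CO = HR*SV = 97*99/1000 = 9.603 L/min
a-v O2 diff = 20.9 - 12.4 = 8.5 mL/dL
VO2 = CO * (CaO2-CvO2) * 10 dL/L
VO2 = 9.603 * 8.5 * 10
VO2 = 816.3 mL/min


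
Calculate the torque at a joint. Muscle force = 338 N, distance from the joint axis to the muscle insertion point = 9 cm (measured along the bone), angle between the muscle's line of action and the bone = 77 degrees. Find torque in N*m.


Torque = F * d * sin(theta)   (moment arm = d*sin(theta))
d = 9 cm = 0.09 m
Torque = 338 * 0.09 * sin(77)
Torque = 29.64 N*m


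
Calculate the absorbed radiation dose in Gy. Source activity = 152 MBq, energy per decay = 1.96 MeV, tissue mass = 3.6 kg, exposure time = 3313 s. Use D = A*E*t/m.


A = 152 MBq = 1.5200e+08 Bq
E = 1.96 MeV = 3.13992e-13 J
D = A*E*t/m = 1.5200e+08*3.13992e-13*3313/3.6
D = 0.04392 Gy


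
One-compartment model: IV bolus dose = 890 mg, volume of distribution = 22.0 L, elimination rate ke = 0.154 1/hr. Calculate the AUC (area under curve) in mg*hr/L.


C0 = Dose/Vd = 890/22.0 = 40.4545 mg/L
AUC = C0/ke = 40.4545/0.154
AUC = 262.7 mg*hr/L


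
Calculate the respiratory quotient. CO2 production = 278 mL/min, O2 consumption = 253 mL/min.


RQ = VCO2 / VO2
RQ = 278 / 253
RQ = 1.099


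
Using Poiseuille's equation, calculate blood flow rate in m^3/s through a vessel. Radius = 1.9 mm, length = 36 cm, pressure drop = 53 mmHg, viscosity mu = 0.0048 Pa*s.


Q = pi*r^4*dP / (8*mu*L)
r = 0.0019 m, L = 0.36 m
dP = 53 mmHg = 7066.066 Pa
Q = 2.0927e-05 m^3/s


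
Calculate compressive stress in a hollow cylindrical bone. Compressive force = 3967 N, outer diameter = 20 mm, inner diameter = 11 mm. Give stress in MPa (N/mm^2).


A = pi*(r_o^2 - r_i^2)
r_o = 10 mm, r_i = 5.5 mm
A = 219.126 mm^2
sigma = F/A = 3967 / 219.126
sigma = 18.1 MPa


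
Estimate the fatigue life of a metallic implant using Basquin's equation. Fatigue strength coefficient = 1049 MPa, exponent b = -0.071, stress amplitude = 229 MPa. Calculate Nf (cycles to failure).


sigma_a = sigma_f' * (2Nf)^b
2Nf = (sigma_a/sigma_f')^(1/b)
2Nf = (229/1049)^(1/-0.071)
2Nf = 2.0371085e+09
Nf = 1.0186e+09


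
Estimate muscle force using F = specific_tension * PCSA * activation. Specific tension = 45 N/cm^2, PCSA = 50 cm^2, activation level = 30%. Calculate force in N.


F = sigma * PCSA * activation
F = 45 * 50 * 0.3
F = 675 N


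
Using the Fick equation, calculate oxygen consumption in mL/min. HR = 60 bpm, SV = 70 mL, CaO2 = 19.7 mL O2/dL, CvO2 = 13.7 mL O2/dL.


CO = HR*SV = 60*70/1000 = 4.2 L/min
a-v O2 diff = 19.7 - 13.7 = 6 mL/dL
VO2 = CO * (CaO2-CvO2) * 10 dL/L
VO2 = 4.2 * 6 * 10
VO2 = 252 mL/min


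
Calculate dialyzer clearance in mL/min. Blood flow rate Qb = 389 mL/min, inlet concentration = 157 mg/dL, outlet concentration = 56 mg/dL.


K = Qb * (Cb_in - Cb_out) / Cb_in
K = 389 * (157 - 56) / 157
K = 250.2 mL/min


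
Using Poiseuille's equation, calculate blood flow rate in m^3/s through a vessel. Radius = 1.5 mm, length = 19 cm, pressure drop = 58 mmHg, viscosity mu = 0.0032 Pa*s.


Q = pi*r^4*dP / (8*mu*L)
r = 0.0015 m, L = 0.19 m
dP = 58 mmHg = 7732.676 Pa
Q = 2.5284e-05 m^3/s


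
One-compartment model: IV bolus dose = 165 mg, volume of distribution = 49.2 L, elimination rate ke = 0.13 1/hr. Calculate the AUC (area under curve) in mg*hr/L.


C0 = Dose/Vd = 165/49.2 = 3.35366 mg/L
AUC = C0/ke = 3.35366/0.13
AUC = 25.8 mg*hr/L


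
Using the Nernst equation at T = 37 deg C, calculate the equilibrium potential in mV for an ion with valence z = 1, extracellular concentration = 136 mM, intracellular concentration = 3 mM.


E = (RT/(zF)) * ln(C_out/C_in)
T = 37 + 273.15 = 310.15 K
E = (8.314 * 310.15 / (1 * 96485)) * ln(136/3)
E = 101.9 mV


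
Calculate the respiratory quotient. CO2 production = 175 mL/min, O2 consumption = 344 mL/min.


RQ = VCO2 / VO2
RQ = 175 / 344
RQ = 0.5087


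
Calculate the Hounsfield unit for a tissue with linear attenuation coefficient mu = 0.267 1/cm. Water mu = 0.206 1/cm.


HU = ((mu_tissue - mu_water) / mu_water) * 1000
HU = ((0.267 - 0.206) / 0.206) * 1000
HU = 296.1


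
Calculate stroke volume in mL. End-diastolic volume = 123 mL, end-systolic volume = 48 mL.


SV = EDV - ESV
SV = 123 - 48
SV = 75 mL


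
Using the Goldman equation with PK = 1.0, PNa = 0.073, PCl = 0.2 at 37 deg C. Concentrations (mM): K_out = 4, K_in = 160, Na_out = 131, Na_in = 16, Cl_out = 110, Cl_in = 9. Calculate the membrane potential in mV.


Vm = (RT/F)*ln((PK*Ko + PNa*Nao + PCl*Cli)/(PK*Ki + PNa*Nai + PCl*Clo))
Numer = 15.363, Denom = 183.168
Vm = -66.24 mV


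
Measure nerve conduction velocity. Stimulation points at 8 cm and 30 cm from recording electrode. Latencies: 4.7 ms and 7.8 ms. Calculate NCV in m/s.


Distance = (30 - 8) / 100 = 0.22 m
dt = (7.8 - 4.7) / 1000 = 0.0031 s
NCV = dist / dt = 70.97 m/s


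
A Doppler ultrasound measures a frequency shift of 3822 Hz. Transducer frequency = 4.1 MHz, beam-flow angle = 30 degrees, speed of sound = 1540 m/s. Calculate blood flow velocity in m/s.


v = fd * c / (2 * f0 * cos(theta))
v = 3822 * 1540 / (2 * 4.1000e+06 * cos(30))
v = 0.8288 m/s


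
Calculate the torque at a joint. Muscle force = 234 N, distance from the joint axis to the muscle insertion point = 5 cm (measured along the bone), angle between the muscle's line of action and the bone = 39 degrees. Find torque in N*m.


Torque = F * d * sin(theta)   (moment arm = d*sin(theta))
d = 5 cm = 0.05 m
Torque = 234 * 0.05 * sin(39)
Torque = 7.363 N*m


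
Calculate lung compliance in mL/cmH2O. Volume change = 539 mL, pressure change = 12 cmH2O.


C = dV / dP
C = 539 / 12
C = 44.92 mL/cmH2O


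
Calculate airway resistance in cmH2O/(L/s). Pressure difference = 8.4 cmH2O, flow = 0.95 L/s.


R = dP / flow
R = 8.4 / 0.95
R = 8.842 cmH2O/(L/s)


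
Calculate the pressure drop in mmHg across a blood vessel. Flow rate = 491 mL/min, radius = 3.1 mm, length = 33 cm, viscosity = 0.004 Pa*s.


dP = 8*mu*L*Q / (pi*r^4)
Q = 491 mL/min = 8.18333e-06 m^3/s
dP = 297.85 Pa = 297.85 / 133.322 mmHg = 2.234 mmHg


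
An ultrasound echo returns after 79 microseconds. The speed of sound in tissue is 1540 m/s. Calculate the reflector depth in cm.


depth = c * t / 2
t = 79 us = 7.9000e-05 s
depth = 1540 * 7.9000e-05 / 2
depth = 0.06083 m = 6.083 cm


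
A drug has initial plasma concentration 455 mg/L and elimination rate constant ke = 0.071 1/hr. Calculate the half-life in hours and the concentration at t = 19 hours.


t_half = ln(2) / ke = 0.693147 / 0.071 = 9.763 hr
C(t) = C0 * exp(-ke*t) = 455 * exp(-0.071*19)
C(19) = 118.1 mg/L


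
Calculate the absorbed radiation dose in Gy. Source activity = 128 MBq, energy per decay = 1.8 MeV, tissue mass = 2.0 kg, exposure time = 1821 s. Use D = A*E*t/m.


A = 128 MBq = 1.2800e+08 Bq
E = 1.8 MeV = 2.8836e-13 J
D = A*E*t/m = 1.2800e+08*2.8836e-13*1821/2.0
D = 0.03361 Gy


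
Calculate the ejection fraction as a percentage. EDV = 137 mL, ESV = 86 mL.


SV = EDV - ESV = 137 - 86 = 51 mL
EF = SV/EDV * 100 = 51/137 * 100
EF = 37.23%


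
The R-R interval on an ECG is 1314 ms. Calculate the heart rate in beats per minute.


HR = 60 / RR_interval(s)
RR = 1314 ms = 1.314 s
HR = 60 / 1.314 = 45.66 bpm


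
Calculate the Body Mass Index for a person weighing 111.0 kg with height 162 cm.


BMI = weight / height^2
height = 162 cm = 1.62 m
BMI = 111.0 / 1.62^2
BMI = 42.3 kg/m^2


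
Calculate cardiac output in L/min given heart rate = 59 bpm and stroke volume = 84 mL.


CO = HR * SV
CO = 59 * 84 / 1000
CO = 4.956 L/min


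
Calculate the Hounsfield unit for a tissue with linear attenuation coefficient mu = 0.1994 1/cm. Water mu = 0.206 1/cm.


HU = ((mu_tissue - mu_water) / mu_water) * 1000
HU = ((0.1994 - 0.206) / 0.206) * 1000
HU = -32.04


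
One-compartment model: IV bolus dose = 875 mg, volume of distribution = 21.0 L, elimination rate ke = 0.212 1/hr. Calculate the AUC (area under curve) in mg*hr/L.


C0 = Dose/Vd = 875/21.0 = 41.6667 mg/L
AUC = C0/ke = 41.6667/0.212
AUC = 196.5 mg*hr/L


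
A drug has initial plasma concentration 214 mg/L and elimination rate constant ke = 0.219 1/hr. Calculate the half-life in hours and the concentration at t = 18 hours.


t_half = ln(2) / ke = 0.693147 / 0.219 = 3.165 hr
C(t) = C0 * exp(-ke*t) = 214 * exp(-0.219*18)
C(18) = 4.154 mg/L


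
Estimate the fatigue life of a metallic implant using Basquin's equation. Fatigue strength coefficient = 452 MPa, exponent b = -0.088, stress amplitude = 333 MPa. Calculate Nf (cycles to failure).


sigma_a = sigma_f' * (2Nf)^b
2Nf = (sigma_a/sigma_f')^(1/b)
2Nf = (333/452)^(1/-0.088)
2Nf = 32.20243
Nf = 16.1


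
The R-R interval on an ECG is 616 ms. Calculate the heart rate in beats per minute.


HR = 60 / RR_interval(s)
RR = 616 ms = 0.616 s
HR = 60 / 0.616 = 97.4 bpm


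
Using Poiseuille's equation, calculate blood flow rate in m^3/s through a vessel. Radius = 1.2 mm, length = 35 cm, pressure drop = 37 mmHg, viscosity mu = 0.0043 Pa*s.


Q = pi*r^4*dP / (8*mu*L)
r = 0.0012 m, L = 0.35 m
dP = 37 mmHg = 4932.914 Pa
Q = 2.6690e-06 m^3/s


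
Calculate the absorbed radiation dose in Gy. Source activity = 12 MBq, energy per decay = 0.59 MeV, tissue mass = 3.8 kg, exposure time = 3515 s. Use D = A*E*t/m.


A = 12 MBq = 1.2000e+07 Bq
E = 0.59 MeV = 9.4518e-14 J
D = A*E*t/m = 1.2000e+07*9.4518e-14*3515/3.8
D = 0.001049 Gy


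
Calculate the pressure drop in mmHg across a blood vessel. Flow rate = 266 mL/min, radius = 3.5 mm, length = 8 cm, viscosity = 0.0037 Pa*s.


dP = 8*mu*L*Q / (pi*r^4)
Q = 266 mL/min = 4.43333e-06 m^3/s
dP = 22.2684 Pa = 22.2684 / 133.322 mmHg = 0.167 mmHg


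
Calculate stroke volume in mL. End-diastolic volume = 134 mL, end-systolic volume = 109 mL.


SV = EDV - ESV
SV = 134 - 109
SV = 25 mL


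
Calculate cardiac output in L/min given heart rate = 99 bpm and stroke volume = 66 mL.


CO = HR * SV
CO = 99 * 66 / 1000
CO = 6.534 L/min


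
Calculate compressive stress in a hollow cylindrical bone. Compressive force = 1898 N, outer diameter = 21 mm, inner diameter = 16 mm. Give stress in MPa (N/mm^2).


A = pi*(r_o^2 - r_i^2)
r_o = 10.5 mm, r_i = 8 mm
A = 145.299 mm^2
sigma = F/A = 1898 / 145.299
sigma = 13.06 MPa


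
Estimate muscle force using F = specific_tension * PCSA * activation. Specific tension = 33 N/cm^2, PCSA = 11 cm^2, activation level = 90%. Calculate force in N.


F = sigma * PCSA * activation
F = 33 * 11 * 0.9
F = 326.7 N


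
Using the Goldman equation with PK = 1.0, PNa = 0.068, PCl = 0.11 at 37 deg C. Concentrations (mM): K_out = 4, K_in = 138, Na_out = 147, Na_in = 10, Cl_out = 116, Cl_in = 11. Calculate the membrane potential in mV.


Vm = (RT/F)*ln((PK*Ko + PNa*Nao + PCl*Cli)/(PK*Ki + PNa*Nai + PCl*Clo))
Numer = 15.206, Denom = 151.44
Vm = -61.43 mV


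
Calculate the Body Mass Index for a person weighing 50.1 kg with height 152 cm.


BMI = weight / height^2
height = 152 cm = 1.52 m
BMI = 50.1 / 1.52^2
BMI = 21.68 kg/m^2


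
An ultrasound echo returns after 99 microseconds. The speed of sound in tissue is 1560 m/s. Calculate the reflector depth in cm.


depth = c * t / 2
t = 99 us = 9.9000e-05 s
depth = 1560 * 9.9000e-05 / 2
depth = 0.07722 m = 7.722 cm


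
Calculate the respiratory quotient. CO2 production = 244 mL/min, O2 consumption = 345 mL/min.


RQ = VCO2 / VO2
RQ = 244 / 345
RQ = 0.7072


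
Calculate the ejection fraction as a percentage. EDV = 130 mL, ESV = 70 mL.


SV = EDV - ESV = 130 - 70 = 60 mL
EF = SV/EDV * 100 = 60/130 * 100
EF = 46.15%


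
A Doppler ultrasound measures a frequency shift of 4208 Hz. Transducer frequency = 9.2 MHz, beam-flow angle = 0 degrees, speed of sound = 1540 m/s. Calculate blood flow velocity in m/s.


v = fd * c / (2 * f0 * cos(theta))
v = 4208 * 1540 / (2 * 9.2000e+06 * cos(0))
v = 0.3522 m/s


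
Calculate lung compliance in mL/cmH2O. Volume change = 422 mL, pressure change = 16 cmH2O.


C = dV / dP
C = 422 / 16
C = 26.38 mL/cmH2O


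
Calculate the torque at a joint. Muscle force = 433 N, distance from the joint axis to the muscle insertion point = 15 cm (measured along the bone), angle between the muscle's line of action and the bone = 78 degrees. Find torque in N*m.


Torque = F * d * sin(theta)   (moment arm = d*sin(theta))
d = 15 cm = 0.15 m
Torque = 433 * 0.15 * sin(78)
Torque = 63.53 N*m


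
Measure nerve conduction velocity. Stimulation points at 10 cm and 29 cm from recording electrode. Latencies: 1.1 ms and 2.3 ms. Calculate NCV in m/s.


Distance = (29 - 10) / 100 = 0.19 m
dt = (2.3 - 1.1) / 1000 = 0.0012 s
NCV = dist / dt = 158.3 m/s


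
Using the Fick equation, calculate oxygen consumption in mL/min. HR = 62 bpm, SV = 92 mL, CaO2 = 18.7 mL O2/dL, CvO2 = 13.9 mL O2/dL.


CO = HR*SV = 62*92/1000 = 5.704 L/min
a-v O2 diff = 18.7 - 13.9 = 4.8 mL/dL
VO2 = CO * (CaO2-CvO2) * 10 dL/L
VO2 = 5.704 * 4.8 * 10
VO2 = 273.8 mL/min


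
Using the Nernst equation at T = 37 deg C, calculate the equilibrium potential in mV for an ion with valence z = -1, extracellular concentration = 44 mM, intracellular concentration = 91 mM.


E = (RT/(zF)) * ln(C_out/C_in)
T = 37 + 273.15 = 310.15 K
E = (8.314 * 310.15 / (-1 * 96485)) * ln(44/91)
E = 19.42 mV


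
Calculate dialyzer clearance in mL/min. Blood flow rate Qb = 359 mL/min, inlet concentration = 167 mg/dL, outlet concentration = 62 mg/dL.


K = Qb * (Cb_in - Cb_out) / Cb_in
K = 359 * (167 - 62) / 167
K = 225.7 mL/min


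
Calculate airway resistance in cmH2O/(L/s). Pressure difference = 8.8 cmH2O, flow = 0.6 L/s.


R = dP / flow
R = 8.8 / 0.6
R = 14.67 cmH2O/(L/s)


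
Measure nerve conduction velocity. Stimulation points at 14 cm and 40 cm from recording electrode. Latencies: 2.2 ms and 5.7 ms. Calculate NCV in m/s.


Distance = (40 - 14) / 100 = 0.26 m
dt = (5.7 - 2.2) / 1000 = 0.0035 s
NCV = dist / dt = 74.29 m/s


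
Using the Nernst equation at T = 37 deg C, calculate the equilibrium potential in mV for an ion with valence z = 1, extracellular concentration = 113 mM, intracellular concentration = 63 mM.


E = (RT/(zF)) * ln(C_out/C_in)
T = 37 + 273.15 = 310.15 K
E = (8.314 * 310.15 / (1 * 96485)) * ln(113/63)
E = 15.61 mV
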